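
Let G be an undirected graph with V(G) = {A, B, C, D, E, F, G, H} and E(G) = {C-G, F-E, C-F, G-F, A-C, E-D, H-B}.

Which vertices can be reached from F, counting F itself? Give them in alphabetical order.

Start at F.
Its neighbours: C, E, G.
Then their neighbours: A, D.
Nothing further is reachable.

A, C, D, E, F, G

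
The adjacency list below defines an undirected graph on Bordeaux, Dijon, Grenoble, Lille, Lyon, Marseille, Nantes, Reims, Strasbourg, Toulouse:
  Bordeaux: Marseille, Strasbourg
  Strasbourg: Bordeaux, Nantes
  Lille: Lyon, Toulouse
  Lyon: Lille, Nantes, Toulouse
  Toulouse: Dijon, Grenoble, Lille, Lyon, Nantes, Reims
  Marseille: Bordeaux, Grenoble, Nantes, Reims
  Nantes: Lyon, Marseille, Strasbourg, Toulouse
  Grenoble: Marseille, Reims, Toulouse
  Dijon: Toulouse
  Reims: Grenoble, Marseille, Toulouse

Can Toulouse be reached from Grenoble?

Yes

Explore from Grenoble.
Distance 1: reach Marseille, Reims, Toulouse.
Found Toulouse.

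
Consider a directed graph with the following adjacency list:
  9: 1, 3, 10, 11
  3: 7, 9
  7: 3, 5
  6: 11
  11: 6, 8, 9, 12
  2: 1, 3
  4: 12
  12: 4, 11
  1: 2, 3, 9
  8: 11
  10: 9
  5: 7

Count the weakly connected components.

From 1: component {1, 2, 3, 4, 5, 6, 7, 8, 9, 10, 11, 12}.
That's 1 component.

1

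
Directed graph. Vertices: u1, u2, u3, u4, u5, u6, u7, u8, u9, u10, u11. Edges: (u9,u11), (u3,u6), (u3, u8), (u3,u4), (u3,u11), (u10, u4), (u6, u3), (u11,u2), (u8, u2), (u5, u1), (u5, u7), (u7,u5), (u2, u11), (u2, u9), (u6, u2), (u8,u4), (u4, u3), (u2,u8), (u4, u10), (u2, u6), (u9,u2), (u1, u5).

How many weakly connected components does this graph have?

2

From u1: component {u1, u5, u7}.
From u2: component {u2, u3, u4, u6, u8, u9, u10, u11}.
That's 2 components.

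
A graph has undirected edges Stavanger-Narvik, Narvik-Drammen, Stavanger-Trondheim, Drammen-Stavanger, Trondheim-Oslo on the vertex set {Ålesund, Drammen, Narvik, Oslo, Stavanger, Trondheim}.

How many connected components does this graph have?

From Ålesund: component {Ålesund}.
From Drammen: component {Drammen, Narvik, Oslo, Stavanger, Trondheim}.
That's 2 components.

2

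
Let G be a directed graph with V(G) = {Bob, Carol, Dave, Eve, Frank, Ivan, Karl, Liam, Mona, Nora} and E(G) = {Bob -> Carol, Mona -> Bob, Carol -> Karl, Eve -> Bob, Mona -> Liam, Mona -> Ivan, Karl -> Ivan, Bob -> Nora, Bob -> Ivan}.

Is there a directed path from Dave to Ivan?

Dave has no outgoing edges, so nothing is reachable from it.

No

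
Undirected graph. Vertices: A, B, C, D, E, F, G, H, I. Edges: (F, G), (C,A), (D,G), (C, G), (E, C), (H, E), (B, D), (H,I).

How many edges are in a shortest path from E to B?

4

Distance 0: E.
Distance 1: C, H.
Distance 2: A, G, I.
Distance 3: D, F.
Distance 4: B — contains B.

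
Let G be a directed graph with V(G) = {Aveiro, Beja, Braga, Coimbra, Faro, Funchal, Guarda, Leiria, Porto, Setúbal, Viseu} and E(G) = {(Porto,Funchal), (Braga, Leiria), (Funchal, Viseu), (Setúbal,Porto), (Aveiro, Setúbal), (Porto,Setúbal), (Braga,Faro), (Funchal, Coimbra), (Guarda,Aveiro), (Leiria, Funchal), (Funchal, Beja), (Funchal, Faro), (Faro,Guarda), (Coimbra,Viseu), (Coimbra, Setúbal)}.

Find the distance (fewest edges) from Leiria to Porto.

Distance 0: Leiria.
Distance 1: Funchal.
Distance 2: Beja, Coimbra, Faro, Viseu.
Distance 3: Guarda, Setúbal.
Distance 4: Aveiro, Porto — contains Porto.

4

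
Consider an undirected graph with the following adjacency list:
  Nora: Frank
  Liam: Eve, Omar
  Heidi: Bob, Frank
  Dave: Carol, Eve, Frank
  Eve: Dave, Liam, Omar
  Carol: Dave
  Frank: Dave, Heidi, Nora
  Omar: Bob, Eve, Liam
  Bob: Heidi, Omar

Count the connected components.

1

From Bob: component {Bob, Carol, Dave, Eve, Frank, Heidi, Liam, Nora, Omar}.
That's 1 component.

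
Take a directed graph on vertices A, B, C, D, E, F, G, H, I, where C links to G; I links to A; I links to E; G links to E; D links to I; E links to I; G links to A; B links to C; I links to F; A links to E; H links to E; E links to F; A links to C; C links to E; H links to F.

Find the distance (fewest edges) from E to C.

Distance 0: E.
Distance 1: F, I.
Distance 2: A.
Distance 3: C — contains C.

3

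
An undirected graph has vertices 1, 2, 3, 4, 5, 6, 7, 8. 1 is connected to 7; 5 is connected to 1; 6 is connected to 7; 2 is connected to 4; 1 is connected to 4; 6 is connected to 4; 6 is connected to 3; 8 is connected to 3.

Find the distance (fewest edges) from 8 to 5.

5

Distance 0: 8.
Distance 1: 3.
Distance 2: 6.
Distance 3: 4, 7.
Distance 4: 1, 2.
Distance 5: 5 — contains 5.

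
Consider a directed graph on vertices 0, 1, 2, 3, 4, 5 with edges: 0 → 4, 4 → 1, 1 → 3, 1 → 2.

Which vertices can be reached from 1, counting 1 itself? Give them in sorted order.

Start at 1.
Its neighbours: 2, 3.
Nothing further is reachable.

1, 2, 3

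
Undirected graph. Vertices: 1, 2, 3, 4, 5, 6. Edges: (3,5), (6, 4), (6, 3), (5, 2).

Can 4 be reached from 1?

No

1 has no edges, so nothing is reachable from it.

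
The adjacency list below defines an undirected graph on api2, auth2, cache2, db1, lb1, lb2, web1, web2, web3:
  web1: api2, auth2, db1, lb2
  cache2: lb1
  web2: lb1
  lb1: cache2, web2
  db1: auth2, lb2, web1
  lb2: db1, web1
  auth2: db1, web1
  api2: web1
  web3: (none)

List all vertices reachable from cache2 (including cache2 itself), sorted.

Start at cache2.
Its neighbours: lb1.
Then their neighbours: web2.
Nothing further is reachable.

cache2, lb1, web2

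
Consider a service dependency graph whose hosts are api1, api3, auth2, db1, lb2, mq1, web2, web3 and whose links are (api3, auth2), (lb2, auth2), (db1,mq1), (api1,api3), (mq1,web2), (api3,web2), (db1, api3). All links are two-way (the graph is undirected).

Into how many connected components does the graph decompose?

From api1: component {api1, api3, auth2, db1, lb2, mq1, web2}.
From web3: component {web3}.
That's 2 components.

2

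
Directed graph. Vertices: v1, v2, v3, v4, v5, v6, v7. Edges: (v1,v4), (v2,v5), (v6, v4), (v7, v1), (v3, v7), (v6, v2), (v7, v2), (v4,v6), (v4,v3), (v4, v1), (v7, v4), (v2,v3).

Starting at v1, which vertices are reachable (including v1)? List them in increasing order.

v1, v2, v3, v4, v5, v6, v7

Start at v1.
Its neighbours: v4.
Then their neighbours: v3, v6.
Then next layer: v2, v7.
Then next layer: v5.
Every vertex is now reached.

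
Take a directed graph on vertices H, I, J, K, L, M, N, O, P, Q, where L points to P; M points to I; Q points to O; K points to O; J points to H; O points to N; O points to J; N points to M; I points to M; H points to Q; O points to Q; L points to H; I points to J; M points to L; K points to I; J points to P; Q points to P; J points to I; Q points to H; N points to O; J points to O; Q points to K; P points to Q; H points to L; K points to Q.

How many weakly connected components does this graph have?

From H: component {H, I, J, K, L, M, N, O, P, Q}.
That's 1 component.

1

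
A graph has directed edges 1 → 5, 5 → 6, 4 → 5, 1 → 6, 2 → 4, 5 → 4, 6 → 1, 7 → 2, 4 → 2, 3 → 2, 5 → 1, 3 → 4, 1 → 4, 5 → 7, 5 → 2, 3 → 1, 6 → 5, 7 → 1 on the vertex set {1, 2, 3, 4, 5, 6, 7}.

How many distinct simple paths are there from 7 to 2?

7

7→1→4→2
7→1→4→5→2
7→1→5→2
7→1→5→4→2
7→1→6→5→2
7→1→6→5→4→2
7→2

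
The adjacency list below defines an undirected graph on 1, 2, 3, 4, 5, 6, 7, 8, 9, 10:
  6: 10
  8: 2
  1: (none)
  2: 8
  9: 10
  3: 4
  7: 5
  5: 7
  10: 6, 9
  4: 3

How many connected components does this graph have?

From 1: component {1}.
From 2: component {2, 8}.
From 3: component {3, 4}.
From 5: component {5, 7}.
From 6: component {6, 9, 10}.
That's 5 components.

5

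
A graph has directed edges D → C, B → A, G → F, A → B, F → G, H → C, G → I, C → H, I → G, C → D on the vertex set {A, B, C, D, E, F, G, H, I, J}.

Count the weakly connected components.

5

From A: component {A, B}.
From C: component {C, D, H}.
From E: component {E}.
From F: component {F, G, I}.
From J: component {J}.
That's 5 components.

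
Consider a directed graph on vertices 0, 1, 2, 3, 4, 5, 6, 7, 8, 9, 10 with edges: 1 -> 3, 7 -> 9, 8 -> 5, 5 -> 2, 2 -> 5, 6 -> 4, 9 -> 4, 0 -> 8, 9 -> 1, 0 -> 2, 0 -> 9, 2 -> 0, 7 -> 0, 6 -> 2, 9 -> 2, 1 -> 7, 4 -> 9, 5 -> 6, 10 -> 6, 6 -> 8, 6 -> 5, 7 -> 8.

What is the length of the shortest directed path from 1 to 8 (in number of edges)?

Distance 0: 1.
Distance 1: 3, 7.
Distance 2: 0, 8, 9 — contains 8.

2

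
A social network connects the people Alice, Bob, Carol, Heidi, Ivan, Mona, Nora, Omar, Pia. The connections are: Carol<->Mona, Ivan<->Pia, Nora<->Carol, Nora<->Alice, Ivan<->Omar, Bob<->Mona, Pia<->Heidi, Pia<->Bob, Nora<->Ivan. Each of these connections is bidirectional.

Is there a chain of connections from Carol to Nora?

Explore from Carol.
Distance 1: reach Mona, Nora.
Found Nora.

Yes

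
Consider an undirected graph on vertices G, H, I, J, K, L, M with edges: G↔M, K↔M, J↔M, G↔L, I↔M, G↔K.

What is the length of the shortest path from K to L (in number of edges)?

Distance 0: K.
Distance 1: G, M.
Distance 2: I, J, L — contains L.

2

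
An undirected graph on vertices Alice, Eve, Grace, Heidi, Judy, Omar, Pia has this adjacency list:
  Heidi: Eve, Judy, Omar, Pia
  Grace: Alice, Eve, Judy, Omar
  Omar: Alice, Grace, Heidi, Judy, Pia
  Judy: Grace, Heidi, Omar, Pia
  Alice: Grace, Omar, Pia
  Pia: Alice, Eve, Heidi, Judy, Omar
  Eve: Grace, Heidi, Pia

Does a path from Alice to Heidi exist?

Explore from Alice.
Distance 1: reach Grace, Omar, Pia.
Distance 2: reach Eve, Heidi, Judy.
Found Heidi.

Yes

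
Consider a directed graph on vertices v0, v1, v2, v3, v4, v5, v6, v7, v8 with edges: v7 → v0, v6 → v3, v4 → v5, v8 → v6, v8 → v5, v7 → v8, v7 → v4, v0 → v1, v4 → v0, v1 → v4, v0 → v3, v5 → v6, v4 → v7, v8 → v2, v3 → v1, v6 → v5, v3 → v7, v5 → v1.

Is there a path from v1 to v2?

Explore from v1.
Distance 1: reach v4.
Distance 2: reach v0, v5, v7.
Distance 3: reach v3, v6, v8.
Distance 4: reach v2.
Found v2.

Yes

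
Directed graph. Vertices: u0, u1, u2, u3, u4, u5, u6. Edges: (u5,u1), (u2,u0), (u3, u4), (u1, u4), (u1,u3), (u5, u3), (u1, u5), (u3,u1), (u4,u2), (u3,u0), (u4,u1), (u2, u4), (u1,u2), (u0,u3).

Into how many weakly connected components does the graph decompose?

2

From u0: component {u0, u1, u2, u3, u4, u5}.
From u6: component {u6}.
That's 2 components.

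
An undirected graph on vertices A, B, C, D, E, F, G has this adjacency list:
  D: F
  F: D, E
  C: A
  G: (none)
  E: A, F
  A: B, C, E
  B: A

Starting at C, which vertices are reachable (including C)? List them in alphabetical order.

A, B, C, D, E, F

Start at C.
Its neighbours: A.
Then their neighbours: B, E.
Then next layer: F.
Then next layer: D.
Nothing further is reachable.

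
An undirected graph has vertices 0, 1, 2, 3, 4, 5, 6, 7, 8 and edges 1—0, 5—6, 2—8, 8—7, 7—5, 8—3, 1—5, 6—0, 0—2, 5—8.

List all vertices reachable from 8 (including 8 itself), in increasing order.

Start at 8.
Its neighbours: 2, 3, 5, 7.
Then their neighbours: 0, 1, 6.
Nothing further is reachable.

0, 1, 2, 3, 5, 6, 7, 8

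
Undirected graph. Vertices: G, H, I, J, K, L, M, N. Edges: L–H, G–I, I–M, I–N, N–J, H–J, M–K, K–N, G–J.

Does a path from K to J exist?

Explore from K.
Distance 1: reach M, N.
Distance 2: reach I, J.
Found J.

Yes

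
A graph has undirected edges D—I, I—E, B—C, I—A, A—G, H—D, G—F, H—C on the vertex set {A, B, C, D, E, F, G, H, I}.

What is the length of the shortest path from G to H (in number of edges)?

Distance 0: G.
Distance 1: A, F.
Distance 2: I.
Distance 3: D, E.
Distance 4: H — contains H.

4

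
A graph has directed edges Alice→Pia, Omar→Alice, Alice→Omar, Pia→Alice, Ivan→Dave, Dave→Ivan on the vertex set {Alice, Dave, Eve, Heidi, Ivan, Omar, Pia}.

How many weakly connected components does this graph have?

From Alice: component {Alice, Omar, Pia}.
From Dave: component {Dave, Ivan}.
From Eve: component {Eve}.
From Heidi: component {Heidi}.
That's 4 components.

4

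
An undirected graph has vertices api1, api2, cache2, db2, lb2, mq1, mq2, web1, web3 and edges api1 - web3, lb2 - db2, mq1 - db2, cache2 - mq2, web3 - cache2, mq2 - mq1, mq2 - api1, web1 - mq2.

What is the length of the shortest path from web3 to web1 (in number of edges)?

Distance 0: web3.
Distance 1: api1, cache2.
Distance 2: mq2.
Distance 3: mq1, web1 — contains web1.

3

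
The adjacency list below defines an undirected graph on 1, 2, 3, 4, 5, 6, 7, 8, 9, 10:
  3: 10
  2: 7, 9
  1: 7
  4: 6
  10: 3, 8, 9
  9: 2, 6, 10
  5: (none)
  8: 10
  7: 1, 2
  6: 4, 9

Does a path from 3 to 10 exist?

Explore from 3.
Distance 1: reach 10.
Found 10.

Yes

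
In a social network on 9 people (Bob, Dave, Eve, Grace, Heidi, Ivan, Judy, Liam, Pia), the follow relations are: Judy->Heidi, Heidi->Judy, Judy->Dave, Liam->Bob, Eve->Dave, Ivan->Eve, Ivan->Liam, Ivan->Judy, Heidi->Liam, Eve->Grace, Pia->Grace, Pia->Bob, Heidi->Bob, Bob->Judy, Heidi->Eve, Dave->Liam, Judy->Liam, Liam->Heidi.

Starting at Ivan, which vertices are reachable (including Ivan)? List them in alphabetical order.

Start at Ivan.
Its neighbours: Eve, Judy, Liam.
Then their neighbours: Bob, Dave, Grace, Heidi.
Nothing further is reachable.

Bob, Dave, Eve, Grace, Heidi, Ivan, Judy, Liam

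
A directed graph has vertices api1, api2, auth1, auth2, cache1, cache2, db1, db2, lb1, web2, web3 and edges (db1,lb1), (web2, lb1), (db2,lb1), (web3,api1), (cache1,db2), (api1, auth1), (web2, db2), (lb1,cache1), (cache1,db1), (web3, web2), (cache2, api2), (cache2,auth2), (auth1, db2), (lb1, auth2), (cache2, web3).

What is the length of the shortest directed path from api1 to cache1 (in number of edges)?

4

Distance 0: api1.
Distance 1: auth1.
Distance 2: db2.
Distance 3: lb1.
Distance 4: auth2, cache1 — contains cache1.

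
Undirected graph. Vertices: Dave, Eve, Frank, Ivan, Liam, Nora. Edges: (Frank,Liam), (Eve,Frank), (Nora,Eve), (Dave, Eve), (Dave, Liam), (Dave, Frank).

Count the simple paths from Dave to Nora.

3

Dave–Eve–Nora
Dave–Frank–Eve–Nora
Dave–Liam–Frank–Eve–Nora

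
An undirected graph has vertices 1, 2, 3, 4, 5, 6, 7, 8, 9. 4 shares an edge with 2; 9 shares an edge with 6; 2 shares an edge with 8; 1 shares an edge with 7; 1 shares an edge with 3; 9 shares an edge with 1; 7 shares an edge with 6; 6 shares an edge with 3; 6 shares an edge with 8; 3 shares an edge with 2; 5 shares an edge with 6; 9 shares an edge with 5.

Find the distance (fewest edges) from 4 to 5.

4

Distance 0: 4.
Distance 1: 2.
Distance 2: 3, 8.
Distance 3: 1, 6.
Distance 4: 5, 7, 9 — contains 5.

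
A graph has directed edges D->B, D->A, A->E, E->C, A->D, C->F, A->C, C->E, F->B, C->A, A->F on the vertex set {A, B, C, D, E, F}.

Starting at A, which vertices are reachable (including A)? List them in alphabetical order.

A, B, C, D, E, F

Start at A.
Its neighbours: C, D, E, F.
Then their neighbours: B.
Every vertex is now reached.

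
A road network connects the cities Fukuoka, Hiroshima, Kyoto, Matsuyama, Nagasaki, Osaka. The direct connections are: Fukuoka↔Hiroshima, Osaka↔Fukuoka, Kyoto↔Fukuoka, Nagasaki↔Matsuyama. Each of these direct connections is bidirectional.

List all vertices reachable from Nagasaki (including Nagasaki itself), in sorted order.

Matsuyama, Nagasaki

Start at Nagasaki.
Its neighbours: Matsuyama.
Nothing further is reachable.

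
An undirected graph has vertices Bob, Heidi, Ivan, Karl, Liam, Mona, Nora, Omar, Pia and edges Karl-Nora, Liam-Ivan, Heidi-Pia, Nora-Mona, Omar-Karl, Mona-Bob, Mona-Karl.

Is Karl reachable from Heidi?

Explore from Heidi.
Distance 1: reach Pia.
The search is exhausted without reaching Karl; it lies in a different component.

No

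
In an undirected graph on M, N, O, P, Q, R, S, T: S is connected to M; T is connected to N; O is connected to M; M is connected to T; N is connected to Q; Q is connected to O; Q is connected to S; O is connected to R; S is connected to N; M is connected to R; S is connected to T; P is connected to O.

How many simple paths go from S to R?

S–M–O–R
S–M–R
S–M–T–N–Q–O–R
S–N–Q–O–M–R
S–N–Q–O–R
S–N–T–M–O–R
S–N–T–M–R
S–Q–N–T–M–O–R
S–Q–N–T–M–R
S–Q–O–M–R
S–Q–O–R
S–T–M–O–R
S–T–M–R
S–T–N–Q–O–M–R
S–T–N–Q–O–R

15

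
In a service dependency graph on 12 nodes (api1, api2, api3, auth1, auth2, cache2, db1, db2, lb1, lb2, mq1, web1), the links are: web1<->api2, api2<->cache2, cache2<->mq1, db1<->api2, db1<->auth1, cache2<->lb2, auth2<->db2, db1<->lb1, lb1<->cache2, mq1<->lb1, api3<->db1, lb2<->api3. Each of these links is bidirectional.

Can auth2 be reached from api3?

No

Explore from api3.
Distance 1: reach db1, lb2.
Distance 2: reach api2, auth1, cache2, lb1.
Distance 3: reach mq1, web1.
The search is exhausted without reaching auth2; it lies in a different component.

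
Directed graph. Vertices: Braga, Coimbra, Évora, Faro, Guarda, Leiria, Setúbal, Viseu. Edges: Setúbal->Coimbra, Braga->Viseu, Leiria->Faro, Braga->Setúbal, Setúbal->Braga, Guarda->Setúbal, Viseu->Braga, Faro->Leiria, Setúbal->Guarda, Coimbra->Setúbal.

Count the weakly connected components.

From Braga: component {Braga, Coimbra, Guarda, Setúbal, Viseu}.
From Évora: component {Évora}.
From Faro: component {Faro, Leiria}.
That's 3 components.

3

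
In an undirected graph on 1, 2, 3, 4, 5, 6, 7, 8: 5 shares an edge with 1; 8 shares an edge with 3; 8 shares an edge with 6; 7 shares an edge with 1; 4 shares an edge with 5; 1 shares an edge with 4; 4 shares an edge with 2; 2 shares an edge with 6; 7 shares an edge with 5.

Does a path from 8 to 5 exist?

Yes

Explore from 8.
Distance 1: reach 3, 6.
Distance 2: reach 2.
Distance 3: reach 4.
Distance 4: reach 1, 5.
Found 5.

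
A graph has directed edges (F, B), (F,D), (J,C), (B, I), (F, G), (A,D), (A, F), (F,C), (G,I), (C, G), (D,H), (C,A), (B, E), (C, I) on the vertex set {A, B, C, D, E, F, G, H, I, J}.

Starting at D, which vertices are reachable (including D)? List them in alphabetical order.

D, H

Start at D.
Its neighbours: H.
Nothing further is reachable.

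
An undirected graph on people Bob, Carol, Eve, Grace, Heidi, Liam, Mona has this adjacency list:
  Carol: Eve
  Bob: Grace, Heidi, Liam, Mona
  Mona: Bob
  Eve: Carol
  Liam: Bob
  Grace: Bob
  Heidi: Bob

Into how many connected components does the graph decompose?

From Bob: component {Bob, Grace, Heidi, Liam, Mona}.
From Carol: component {Carol, Eve}.
That's 2 components.

2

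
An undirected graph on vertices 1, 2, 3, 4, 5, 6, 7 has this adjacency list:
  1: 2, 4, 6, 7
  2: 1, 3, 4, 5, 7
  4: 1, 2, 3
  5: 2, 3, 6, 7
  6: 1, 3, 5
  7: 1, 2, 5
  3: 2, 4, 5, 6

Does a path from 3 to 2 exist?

Explore from 3.
Distance 1: reach 2, 4, 5, 6.
Found 2.

Yes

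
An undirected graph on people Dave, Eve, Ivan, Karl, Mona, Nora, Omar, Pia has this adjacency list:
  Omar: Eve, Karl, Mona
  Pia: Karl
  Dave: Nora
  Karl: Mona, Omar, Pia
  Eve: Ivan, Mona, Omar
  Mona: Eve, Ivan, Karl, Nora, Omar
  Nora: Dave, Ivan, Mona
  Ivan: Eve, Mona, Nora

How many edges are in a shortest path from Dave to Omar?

3

Distance 0: Dave.
Distance 1: Nora.
Distance 2: Ivan, Mona.
Distance 3: Eve, Karl, Omar — contains Omar.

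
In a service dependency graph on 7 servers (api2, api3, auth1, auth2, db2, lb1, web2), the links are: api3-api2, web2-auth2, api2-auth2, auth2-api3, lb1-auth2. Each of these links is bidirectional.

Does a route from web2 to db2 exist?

No

Explore from web2.
Distance 1: reach auth2.
Distance 2: reach api2, api3, lb1.
The search is exhausted without reaching db2; it lies in a different component.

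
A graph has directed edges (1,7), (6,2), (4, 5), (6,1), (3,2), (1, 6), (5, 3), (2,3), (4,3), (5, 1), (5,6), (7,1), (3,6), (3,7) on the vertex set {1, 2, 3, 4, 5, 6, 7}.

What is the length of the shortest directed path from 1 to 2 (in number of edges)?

Distance 0: 1.
Distance 1: 6, 7.
Distance 2: 2 — contains 2.

2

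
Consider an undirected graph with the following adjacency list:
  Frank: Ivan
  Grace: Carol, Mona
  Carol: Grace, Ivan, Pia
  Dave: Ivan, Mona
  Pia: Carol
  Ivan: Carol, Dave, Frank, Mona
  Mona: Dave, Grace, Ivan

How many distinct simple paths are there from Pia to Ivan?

3

Pia–Carol–Grace–Mona–Dave–Ivan
Pia–Carol–Grace–Mona–Ivan
Pia–Carol–Ivan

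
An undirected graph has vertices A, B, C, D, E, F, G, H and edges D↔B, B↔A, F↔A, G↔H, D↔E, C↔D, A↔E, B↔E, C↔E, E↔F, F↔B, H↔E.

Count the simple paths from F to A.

F–A
F–B–A
F–B–D–C–E–A
F–B–D–E–A
F–B–E–A
F–E–A
F–E–B–A
F–E–C–D–B–A
F–E–D–B–A

9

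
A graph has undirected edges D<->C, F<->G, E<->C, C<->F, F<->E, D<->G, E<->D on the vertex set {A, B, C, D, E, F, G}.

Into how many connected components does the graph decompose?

3

From A: component {A}.
From B: component {B}.
From C: component {C, D, E, F, G}.
That's 3 components.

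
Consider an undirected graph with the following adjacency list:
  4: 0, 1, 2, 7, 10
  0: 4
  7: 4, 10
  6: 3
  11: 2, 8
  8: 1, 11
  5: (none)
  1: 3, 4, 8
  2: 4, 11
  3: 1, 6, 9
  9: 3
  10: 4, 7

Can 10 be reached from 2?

Explore from 2.
Distance 1: reach 4, 11.
Distance 2: reach 0, 1, 7, 8, 10.
Found 10.

Yes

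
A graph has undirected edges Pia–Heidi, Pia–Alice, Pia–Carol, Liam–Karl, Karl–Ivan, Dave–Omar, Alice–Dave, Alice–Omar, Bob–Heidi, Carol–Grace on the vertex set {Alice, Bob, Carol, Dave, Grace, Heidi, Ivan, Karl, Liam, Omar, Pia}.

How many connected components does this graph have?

From Alice: component {Alice, Bob, Carol, Dave, Grace, Heidi, Omar, Pia}.
From Ivan: component {Ivan, Karl, Liam}.
That's 2 components.

2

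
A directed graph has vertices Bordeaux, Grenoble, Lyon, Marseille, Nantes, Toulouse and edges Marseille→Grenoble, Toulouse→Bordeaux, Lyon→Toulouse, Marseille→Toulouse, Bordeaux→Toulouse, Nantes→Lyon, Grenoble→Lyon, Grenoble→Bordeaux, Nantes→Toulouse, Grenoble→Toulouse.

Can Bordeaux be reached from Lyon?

Yes

Explore from Lyon.
Distance 1: reach Toulouse.
Distance 2: reach Bordeaux.
Found Bordeaux.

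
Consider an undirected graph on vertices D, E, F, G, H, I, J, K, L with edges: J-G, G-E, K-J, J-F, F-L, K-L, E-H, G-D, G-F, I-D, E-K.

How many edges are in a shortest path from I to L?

Distance 0: I.
Distance 1: D.
Distance 2: G.
Distance 3: E, F, J.
Distance 4: H, K, L — contains L.

4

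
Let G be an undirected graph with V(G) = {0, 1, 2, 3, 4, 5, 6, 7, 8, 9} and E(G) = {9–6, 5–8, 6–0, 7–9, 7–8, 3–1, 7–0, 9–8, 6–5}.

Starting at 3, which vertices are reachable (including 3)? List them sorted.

Start at 3.
Its neighbours: 1.
Nothing further is reachable.

1, 3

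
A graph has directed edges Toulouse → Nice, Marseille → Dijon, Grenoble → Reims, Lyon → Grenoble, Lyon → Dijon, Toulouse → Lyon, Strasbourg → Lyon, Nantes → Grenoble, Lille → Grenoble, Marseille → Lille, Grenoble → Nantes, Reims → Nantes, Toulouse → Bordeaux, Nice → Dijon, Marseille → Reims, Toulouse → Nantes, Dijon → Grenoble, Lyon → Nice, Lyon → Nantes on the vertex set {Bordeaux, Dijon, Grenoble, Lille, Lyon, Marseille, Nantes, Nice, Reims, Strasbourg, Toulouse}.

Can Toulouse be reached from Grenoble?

Explore from Grenoble.
Distance 1: reach Nantes, Reims.
The search from Grenoble is exhausted; no directed path reaches Toulouse.

No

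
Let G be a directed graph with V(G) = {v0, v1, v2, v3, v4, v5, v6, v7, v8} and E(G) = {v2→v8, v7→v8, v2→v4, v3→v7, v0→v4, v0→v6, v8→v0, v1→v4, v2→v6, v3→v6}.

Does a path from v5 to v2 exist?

No

v5 has no outgoing edges, so nothing is reachable from it.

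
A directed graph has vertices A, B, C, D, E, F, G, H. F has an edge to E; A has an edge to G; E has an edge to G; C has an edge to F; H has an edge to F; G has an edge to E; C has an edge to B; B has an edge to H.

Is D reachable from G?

No

Explore from G.
Distance 1: reach E.
The search from G is exhausted; no directed path reaches D.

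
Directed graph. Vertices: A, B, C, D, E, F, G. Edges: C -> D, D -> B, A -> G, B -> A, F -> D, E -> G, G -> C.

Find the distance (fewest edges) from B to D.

Distance 0: B.
Distance 1: A.
Distance 2: G.
Distance 3: C.
Distance 4: D — contains D.

4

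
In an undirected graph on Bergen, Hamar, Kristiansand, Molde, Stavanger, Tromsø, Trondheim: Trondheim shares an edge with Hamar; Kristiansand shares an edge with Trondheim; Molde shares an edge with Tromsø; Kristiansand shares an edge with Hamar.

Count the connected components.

From Bergen: component {Bergen}.
From Hamar: component {Hamar, Kristiansand, Trondheim}.
From Molde: component {Molde, Tromsø}.
From Stavanger: component {Stavanger}.
That's 4 components.

4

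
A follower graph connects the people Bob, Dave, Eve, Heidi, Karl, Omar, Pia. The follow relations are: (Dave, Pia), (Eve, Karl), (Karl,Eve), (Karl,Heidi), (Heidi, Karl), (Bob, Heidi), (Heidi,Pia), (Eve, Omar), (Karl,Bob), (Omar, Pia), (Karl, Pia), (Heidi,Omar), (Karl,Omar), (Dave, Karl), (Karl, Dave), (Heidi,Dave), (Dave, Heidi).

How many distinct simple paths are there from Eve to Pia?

Eve→Karl→Bob→Heidi→Dave→Pia
Eve→Karl→Bob→Heidi→Omar→Pia
Eve→Karl→Bob→Heidi→Pia
Eve→Karl→Dave→Heidi→Omar→Pia
Eve→Karl→Dave→Heidi→Pia
Eve→Karl→Dave→Pia
Eve→Karl→Heidi→Dave→Pia
Eve→Karl→Heidi→Omar→Pia
Eve→Karl→Heidi→Pia
Eve→Karl→Omar→Pia
Eve→Karl→Pia
Eve→Omar→Pia

12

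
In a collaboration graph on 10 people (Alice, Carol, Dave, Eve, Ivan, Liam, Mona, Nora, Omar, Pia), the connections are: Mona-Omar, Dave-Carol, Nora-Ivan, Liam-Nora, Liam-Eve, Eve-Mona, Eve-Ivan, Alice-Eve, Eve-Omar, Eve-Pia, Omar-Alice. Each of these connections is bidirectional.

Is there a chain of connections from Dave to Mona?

Explore from Dave.
Distance 1: reach Carol.
The search is exhausted without reaching Mona; it lies in a different component.

No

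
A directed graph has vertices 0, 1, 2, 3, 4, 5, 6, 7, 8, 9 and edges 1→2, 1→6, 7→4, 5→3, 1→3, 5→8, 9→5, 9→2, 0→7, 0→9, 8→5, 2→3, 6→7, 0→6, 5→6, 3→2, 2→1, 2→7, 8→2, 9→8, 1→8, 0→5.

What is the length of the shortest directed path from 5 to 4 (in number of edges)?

3

Distance 0: 5.
Distance 1: 3, 6, 8.
Distance 2: 2, 7.
Distance 3: 1, 4 — contains 4.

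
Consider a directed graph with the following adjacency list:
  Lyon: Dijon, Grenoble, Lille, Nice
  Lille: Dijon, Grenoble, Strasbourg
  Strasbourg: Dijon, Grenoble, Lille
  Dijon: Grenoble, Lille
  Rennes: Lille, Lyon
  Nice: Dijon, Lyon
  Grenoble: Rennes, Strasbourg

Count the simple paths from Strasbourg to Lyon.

Strasbourg→Dijon→Grenoble→Rennes→Lyon
Strasbourg→Dijon→Lille→Grenoble→Rennes→Lyon
Strasbourg→Grenoble→Rennes→Lyon
Strasbourg→Lille→Dijon→Grenoble→Rennes→Lyon
Strasbourg→Lille→Grenoble→Rennes→Lyon

5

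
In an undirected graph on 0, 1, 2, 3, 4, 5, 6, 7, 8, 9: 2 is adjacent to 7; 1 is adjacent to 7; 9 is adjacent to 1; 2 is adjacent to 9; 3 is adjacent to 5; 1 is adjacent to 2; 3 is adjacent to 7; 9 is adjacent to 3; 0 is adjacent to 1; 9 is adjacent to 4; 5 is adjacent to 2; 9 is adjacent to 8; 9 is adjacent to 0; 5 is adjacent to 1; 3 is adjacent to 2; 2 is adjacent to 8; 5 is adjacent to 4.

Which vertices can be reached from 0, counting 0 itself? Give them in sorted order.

Start at 0.
Its neighbours: 1, 9.
Then their neighbours: 2, 3, 4, 5, 7, 8.
Nothing further is reachable.

0, 1, 2, 3, 4, 5, 7, 8, 9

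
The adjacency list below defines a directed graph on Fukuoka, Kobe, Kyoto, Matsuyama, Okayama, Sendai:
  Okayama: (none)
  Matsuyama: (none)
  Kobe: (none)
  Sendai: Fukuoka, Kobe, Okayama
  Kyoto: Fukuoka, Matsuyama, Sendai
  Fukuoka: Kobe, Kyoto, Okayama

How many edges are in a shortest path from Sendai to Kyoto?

2

Distance 0: Sendai.
Distance 1: Fukuoka, Kobe, Okayama.
Distance 2: Kyoto — contains Kyoto.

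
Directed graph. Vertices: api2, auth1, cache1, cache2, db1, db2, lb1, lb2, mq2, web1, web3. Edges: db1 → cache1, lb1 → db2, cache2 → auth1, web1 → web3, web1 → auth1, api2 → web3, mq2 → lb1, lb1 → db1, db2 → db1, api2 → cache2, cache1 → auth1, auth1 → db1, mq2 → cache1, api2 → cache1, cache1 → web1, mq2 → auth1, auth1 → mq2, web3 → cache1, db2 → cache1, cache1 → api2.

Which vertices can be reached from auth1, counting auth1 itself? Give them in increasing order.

api2, auth1, cache1, cache2, db1, db2, lb1, mq2, web1, web3

Start at auth1.
Its neighbours: db1, mq2.
Then their neighbours: cache1, lb1.
Then next layer: api2, db2, web1.
Then next layer: cache2, web3.
Nothing further is reachable.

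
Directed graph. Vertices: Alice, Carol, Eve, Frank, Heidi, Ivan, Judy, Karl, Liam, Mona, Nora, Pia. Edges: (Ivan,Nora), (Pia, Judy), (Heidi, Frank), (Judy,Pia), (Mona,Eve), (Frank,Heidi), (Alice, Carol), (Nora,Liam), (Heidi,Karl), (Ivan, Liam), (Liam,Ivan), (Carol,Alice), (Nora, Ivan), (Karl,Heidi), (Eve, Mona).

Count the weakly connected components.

From Alice: component {Alice, Carol}.
From Eve: component {Eve, Mona}.
From Frank: component {Frank, Heidi, Karl}.
From Ivan: component {Ivan, Liam, Nora}.
From Judy: component {Judy, Pia}.
That's 5 components.

5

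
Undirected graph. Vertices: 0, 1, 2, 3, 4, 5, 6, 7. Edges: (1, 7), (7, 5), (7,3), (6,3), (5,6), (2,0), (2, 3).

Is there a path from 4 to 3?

No

4 has no edges, so nothing is reachable from it.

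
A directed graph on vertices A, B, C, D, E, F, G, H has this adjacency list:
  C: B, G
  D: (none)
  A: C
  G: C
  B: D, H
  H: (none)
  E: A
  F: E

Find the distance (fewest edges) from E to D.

4

Distance 0: E.
Distance 1: A.
Distance 2: C.
Distance 3: B, G.
Distance 4: D, H — contains D.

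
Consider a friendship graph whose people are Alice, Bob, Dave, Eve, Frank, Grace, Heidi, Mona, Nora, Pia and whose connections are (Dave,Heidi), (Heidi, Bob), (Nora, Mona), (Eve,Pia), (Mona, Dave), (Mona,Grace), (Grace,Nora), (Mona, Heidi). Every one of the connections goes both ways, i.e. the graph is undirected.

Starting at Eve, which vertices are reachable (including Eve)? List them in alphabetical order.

Eve, Pia

Start at Eve.
Its neighbours: Pia.
Nothing further is reachable.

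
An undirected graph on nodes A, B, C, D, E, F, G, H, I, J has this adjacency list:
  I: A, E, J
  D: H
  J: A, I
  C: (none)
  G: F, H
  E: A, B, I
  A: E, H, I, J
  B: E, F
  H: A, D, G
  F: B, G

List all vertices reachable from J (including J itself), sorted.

A, B, D, E, F, G, H, I, J

Start at J.
Its neighbours: A, I.
Then their neighbours: E, H.
Then next layer: B, D, G.
Then next layer: F.
Nothing further is reachable.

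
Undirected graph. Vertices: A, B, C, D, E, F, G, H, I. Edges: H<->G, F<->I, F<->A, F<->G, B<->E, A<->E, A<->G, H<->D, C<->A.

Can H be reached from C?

Explore from C.
Distance 1: reach A.
Distance 2: reach E, F, G.
Distance 3: reach B, H, I.
Found H.

Yes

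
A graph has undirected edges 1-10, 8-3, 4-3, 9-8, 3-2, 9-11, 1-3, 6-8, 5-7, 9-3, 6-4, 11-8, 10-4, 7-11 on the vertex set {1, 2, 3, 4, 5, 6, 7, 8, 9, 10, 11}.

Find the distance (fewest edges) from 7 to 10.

5

Distance 0: 7.
Distance 1: 5, 11.
Distance 2: 8, 9.
Distance 3: 3, 6.
Distance 4: 1, 2, 4.
Distance 5: 10 — contains 10.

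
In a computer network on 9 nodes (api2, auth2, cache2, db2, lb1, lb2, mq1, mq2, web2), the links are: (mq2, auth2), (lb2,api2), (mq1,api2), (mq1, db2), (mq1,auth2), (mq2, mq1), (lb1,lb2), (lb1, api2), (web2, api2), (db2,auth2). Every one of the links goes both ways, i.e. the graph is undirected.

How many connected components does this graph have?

From api2: component {api2, auth2, db2, lb1, lb2, mq1, mq2, web2}.
From cache2: component {cache2}.
That's 2 components.

2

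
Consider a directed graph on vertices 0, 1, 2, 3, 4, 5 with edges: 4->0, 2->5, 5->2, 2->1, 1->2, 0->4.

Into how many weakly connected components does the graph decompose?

3

From 0: component {0, 4}.
From 1: component {1, 2, 5}.
From 3: component {3}.
That's 3 components.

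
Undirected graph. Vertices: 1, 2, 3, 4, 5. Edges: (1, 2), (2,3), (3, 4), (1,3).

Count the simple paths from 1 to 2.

1–2
1–3–2

2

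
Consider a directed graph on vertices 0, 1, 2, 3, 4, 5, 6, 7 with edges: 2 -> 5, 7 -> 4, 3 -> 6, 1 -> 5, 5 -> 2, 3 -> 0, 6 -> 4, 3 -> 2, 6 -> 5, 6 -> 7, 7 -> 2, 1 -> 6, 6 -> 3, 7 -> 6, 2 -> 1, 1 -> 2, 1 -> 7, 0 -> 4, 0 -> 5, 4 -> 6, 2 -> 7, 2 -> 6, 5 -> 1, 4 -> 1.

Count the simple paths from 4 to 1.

4→1
4→6→3→0→5→1
4→6→3→0→5→2→1
4→6→3→2→1
4→6→3→2→5→1
4→6→5→1
4→6→5→2→1
4→6→7→2→1
4→6→7→2→5→1

9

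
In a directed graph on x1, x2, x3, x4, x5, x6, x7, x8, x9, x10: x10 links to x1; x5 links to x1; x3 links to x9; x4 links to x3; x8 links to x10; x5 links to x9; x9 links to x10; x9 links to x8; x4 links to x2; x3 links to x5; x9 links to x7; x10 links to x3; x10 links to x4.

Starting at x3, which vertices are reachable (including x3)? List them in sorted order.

x1, x2, x3, x4, x5, x7, x8, x9, x10

Start at x3.
Its neighbours: x5, x9.
Then their neighbours: x1, x7, x8, x10.
Then next layer: x4.
Then next layer: x2.
Nothing further is reachable.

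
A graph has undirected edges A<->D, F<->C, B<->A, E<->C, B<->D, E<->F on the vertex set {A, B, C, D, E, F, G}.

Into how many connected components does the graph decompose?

3

From A: component {A, B, D}.
From C: component {C, E, F}.
From G: component {G}.
That's 3 components.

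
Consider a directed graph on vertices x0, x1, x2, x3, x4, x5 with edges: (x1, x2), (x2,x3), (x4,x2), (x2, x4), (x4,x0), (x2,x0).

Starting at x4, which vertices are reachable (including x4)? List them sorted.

x0, x2, x3, x4

Start at x4.
Its neighbours: x0, x2.
Then their neighbours: x3.
Nothing further is reachable.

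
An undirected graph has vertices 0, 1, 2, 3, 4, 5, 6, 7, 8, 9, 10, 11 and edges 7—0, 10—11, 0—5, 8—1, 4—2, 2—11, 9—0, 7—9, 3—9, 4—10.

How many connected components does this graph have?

4

From 0: component {0, 3, 5, 7, 9}.
From 1: component {1, 8}.
From 2: component {2, 4, 10, 11}.
From 6: component {6}.
That's 4 components.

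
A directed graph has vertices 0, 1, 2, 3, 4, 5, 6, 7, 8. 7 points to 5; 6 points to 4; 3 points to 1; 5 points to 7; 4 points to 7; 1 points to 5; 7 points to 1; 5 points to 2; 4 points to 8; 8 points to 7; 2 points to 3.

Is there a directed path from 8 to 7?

Yes

Explore from 8.
Distance 1: reach 7.
Found 7.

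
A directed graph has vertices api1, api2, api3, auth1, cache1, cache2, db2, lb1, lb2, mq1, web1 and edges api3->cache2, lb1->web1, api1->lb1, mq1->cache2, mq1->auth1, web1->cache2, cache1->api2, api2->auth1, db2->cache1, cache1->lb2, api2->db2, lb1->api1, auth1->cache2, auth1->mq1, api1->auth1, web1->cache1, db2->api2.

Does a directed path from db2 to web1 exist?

Explore from db2.
Distance 1: reach api2, cache1.
Distance 2: reach auth1, lb2.
Distance 3: reach cache2, mq1.
The search from db2 is exhausted; no directed path reaches web1.

No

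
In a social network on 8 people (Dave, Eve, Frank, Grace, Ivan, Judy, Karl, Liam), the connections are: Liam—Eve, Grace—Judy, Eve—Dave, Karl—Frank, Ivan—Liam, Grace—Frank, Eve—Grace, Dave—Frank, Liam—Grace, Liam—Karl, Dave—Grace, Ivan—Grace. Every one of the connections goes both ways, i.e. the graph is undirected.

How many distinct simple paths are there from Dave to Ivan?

16

Dave–Eve–Grace–Frank–Karl–Liam–Ivan
Dave–Eve–Grace–Ivan
Dave–Eve–Grace–Liam–Ivan
Dave–Eve–Liam–Grace–Ivan
Dave–Eve–Liam–Ivan
Dave–Eve–Liam–Karl–Frank–Grace–Ivan
Dave–Frank–Grace–Eve–Liam–Ivan
Dave–Frank–Grace–Ivan
... and 8 more.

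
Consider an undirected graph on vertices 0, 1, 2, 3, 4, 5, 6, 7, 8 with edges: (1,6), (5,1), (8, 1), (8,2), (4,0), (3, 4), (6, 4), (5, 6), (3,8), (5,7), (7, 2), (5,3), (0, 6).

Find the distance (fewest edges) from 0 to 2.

Distance 0: 0.
Distance 1: 4, 6.
Distance 2: 1, 3, 5.
Distance 3: 7, 8.
Distance 4: 2 — contains 2.

4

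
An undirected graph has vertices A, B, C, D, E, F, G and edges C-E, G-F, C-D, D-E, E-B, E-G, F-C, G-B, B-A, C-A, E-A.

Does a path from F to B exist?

Explore from F.
Distance 1: reach C, G.
Distance 2: reach A, B, D, E.
Found B.

Yes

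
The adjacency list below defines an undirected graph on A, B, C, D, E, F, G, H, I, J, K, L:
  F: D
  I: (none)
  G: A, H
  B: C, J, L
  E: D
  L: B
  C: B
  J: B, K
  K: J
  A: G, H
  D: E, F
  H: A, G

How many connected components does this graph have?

From A: component {A, G, H}.
From B: component {B, C, J, K, L}.
From D: component {D, E, F}.
From I: component {I}.
That's 4 components.

4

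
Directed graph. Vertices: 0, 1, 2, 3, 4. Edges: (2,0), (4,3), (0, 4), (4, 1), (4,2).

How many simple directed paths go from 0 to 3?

1

0→4→3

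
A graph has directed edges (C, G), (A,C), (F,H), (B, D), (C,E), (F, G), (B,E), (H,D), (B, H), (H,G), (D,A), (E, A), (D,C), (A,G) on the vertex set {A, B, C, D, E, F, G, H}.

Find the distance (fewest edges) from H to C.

Distance 0: H.
Distance 1: D, G.
Distance 2: A, C — contains C.

2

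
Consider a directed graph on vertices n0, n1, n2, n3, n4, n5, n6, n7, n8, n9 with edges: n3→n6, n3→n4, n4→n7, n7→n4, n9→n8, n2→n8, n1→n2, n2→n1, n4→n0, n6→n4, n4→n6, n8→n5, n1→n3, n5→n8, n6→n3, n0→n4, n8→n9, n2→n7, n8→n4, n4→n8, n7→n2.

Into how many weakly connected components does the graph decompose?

From n0: component {n0, n1, n2, n3, n4, n5, n6, n7, n8, n9}.
That's 1 component.

1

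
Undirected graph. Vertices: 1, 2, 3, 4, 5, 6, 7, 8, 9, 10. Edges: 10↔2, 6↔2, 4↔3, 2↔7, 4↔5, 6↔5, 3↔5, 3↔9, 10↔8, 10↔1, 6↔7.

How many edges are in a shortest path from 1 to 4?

5

Distance 0: 1.
Distance 1: 10.
Distance 2: 2, 8.
Distance 3: 6, 7.
Distance 4: 5.
Distance 5: 3, 4 — contains 4.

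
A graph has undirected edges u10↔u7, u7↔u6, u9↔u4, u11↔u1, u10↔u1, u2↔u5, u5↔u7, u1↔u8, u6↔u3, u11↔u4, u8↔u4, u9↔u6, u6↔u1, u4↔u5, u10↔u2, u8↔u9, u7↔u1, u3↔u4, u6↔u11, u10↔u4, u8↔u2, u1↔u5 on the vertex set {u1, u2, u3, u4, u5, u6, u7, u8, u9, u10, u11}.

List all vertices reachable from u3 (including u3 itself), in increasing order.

Start at u3.
Its neighbours: u4, u6.
Then their neighbours: u1, u5, u7, u8, u9, u10, u11.
Then next layer: u2.
Every vertex is now reached.

u1, u2, u3, u4, u5, u6, u7, u8, u9, u10, u11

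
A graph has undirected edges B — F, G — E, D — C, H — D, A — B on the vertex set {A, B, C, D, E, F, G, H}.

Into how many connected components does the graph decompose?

3

From A: component {A, B, F}.
From C: component {C, D, H}.
From E: component {E, G}.
That's 3 components.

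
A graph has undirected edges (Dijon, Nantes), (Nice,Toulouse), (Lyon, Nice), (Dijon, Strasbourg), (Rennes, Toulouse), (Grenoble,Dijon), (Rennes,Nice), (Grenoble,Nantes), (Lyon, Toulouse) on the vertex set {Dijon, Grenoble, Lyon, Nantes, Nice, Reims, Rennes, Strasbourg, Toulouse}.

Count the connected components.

From Dijon: component {Dijon, Grenoble, Nantes, Strasbourg}.
From Lyon: component {Lyon, Nice, Rennes, Toulouse}.
From Reims: component {Reims}.
That's 3 components.

3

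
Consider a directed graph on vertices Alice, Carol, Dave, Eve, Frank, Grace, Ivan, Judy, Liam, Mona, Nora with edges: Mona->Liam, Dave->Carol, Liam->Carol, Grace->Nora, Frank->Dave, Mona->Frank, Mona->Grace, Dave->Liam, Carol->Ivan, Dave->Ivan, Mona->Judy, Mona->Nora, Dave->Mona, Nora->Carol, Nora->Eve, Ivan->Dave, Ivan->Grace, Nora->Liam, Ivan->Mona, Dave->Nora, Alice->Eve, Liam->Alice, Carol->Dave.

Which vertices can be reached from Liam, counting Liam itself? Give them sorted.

Start at Liam.
Its neighbours: Alice, Carol.
Then their neighbours: Dave, Eve, Ivan.
Then next layer: Grace, Mona, Nora.
Then next layer: Frank, Judy.
Every vertex is now reached.

Alice, Carol, Dave, Eve, Frank, Grace, Ivan, Judy, Liam, Mona, Nora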